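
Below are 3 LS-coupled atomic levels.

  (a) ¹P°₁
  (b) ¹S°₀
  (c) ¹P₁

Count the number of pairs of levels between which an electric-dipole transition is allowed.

(a)–(b): forbidden (parity).
(a)–(c): allowed.
(b)–(c): allowed.
Allowed pairs: 2 of 3.

2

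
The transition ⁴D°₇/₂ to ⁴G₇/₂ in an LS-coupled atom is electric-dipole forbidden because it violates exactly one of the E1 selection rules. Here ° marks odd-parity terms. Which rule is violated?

the ΔL = 0, ±1 rule

Reading off the term symbols: S 3/2→3/2, L 2→4, J 7/2→7/2, parity odd→even.
ΔL = 0, ±1 (not L=0↔0): L: 2 → 4, ΔL = +2 — fails.
ΔJ = 0, ±1 (not J=0↔0): J: 7/2 → 7/2, ΔJ = +0 — passes.
ΔS = 0: S: 3/2 → 3/2 — passes.
Parity must change: odd → even — passes.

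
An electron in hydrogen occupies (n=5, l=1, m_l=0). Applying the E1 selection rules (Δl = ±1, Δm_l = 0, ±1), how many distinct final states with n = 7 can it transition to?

4

E1 requires Δl = ±1, so l_f ∈ {0, 2}; with 0 ≤ l_f ≤ n_f−1 = 6, the allowed l_f values are {0, 2}.
For l_f = 0: m_f ∈ {m_i−1, m_i, m_i+1} ∩ [−0, 0] = {0} → 1 state.
For l_f = 2: m_f ∈ {m_i−1, m_i, m_i+1} ∩ [−2, 2] = {-1, 0, 1} → 3 states.
Total: 4.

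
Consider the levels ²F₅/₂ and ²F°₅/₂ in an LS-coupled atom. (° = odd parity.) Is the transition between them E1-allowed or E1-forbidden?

Initial level: S=1/2, L=3, J=5/2, parity even. Final level: S=1/2, L=3, J=5/2, parity odd.
Parity must change: even → odd — satisfied.
ΔS = 0: S: 1/2 → 1/2 — satisfied.
ΔL = 0, ±1 (not L=0↔0): L: 3 → 3, ΔL = +0 — satisfied.
ΔJ = 0, ±1 (not J=0↔0): J: 5/2 → 5/2, ΔJ = +0 — satisfied.
All four E1 rules are satisfied.

allowed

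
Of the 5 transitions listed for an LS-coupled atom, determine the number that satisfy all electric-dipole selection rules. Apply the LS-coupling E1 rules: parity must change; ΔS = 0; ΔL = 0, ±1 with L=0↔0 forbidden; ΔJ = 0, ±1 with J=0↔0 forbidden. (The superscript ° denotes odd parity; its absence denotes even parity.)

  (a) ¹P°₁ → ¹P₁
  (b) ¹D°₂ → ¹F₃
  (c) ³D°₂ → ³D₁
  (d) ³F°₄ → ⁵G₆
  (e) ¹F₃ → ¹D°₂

(a) allowed
(b) allowed
(c) allowed
(d) forbidden (ΔS, ΔJ fail)
(e) allowed
Total allowed: 4 of 5.

4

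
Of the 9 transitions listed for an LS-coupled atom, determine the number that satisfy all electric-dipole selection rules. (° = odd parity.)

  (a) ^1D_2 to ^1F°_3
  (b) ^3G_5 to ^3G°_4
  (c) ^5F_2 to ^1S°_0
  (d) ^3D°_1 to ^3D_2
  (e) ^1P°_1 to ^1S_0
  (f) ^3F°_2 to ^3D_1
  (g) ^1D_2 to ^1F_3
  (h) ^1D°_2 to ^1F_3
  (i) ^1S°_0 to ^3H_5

(a) allowed
(b) allowed
(c) forbidden (ΔS, ΔL, ΔJ fail)
(d) allowed
(e) allowed
(f) allowed
(g) forbidden (parity fails)
(h) allowed
(i) forbidden (ΔS, ΔL, ΔJ fail)
Total allowed: 6 of 9.

6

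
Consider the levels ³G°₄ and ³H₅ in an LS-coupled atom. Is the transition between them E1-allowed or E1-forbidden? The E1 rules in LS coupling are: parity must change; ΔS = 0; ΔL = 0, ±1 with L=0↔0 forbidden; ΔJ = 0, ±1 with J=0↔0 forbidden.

Parity must change: odd → even — ok.
ΔS = 0: S: 1 → 1 — ok.
ΔL = 0, ±1 (not L=0↔0): L: 4 → 5, ΔL = +1 — ok.
ΔJ = 0, ±1 (not J=0↔0): J: 4 → 5, ΔJ = +1 — ok.
All four E1 rules are satisfied.

allowed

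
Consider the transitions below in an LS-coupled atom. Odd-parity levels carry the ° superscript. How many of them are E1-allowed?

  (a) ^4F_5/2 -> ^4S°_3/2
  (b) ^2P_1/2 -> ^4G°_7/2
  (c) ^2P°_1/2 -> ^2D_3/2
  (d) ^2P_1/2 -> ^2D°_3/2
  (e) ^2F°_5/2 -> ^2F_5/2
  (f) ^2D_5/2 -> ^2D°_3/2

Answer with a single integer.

4

(a) forbidden (ΔL fails)
(b) forbidden (ΔS, ΔL, ΔJ fail)
(c) allowed
(d) allowed
(e) allowed
(f) allowed
Total allowed: 4 of 6.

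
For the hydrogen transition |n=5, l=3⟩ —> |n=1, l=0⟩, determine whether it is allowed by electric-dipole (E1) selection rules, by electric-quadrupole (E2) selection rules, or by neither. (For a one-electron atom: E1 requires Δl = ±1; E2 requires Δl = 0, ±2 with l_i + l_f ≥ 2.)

neither

Δl = 0 − 3 = -3; l_i + l_f = 3.
E1 (Δl = ±1): not satisfied.
E2 (Δl = 0,±2, l_i+l_f ≥ 2): not satisfied.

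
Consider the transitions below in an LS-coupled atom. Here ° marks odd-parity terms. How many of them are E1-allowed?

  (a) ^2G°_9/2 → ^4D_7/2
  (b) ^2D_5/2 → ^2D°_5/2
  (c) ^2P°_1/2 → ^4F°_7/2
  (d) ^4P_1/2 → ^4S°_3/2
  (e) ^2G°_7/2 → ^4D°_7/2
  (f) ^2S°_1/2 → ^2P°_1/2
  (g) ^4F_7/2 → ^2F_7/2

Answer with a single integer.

2

(a) forbidden (ΔS, ΔL fail)
(b) allowed
(c) forbidden (parity, ΔS, ΔL, ΔJ fail)
(d) allowed
(e) forbidden (parity, ΔS, ΔL fail)
(f) forbidden (parity fails)
(g) forbidden (parity, ΔS fail)
Total allowed: 2 of 7.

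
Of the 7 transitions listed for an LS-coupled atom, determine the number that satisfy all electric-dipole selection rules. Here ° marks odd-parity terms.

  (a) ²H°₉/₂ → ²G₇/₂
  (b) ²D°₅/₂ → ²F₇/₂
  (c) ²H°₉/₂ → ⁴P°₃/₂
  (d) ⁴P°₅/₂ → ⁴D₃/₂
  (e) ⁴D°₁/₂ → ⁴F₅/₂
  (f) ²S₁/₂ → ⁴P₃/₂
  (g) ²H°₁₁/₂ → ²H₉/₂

(a) allowed
(b) allowed
(c) forbidden (parity, ΔS, ΔL, ΔJ fail)
(d) allowed
(e) forbidden (ΔJ fails)
(f) forbidden (parity, ΔS fail)
(g) allowed
Total allowed: 4 of 7.

4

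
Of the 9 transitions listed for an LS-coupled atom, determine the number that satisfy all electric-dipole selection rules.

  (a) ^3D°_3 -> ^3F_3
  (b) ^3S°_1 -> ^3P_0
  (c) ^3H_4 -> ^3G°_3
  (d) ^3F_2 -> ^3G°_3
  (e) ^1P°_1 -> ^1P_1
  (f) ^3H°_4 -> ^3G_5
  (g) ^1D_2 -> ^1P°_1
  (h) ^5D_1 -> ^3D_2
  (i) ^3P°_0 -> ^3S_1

8

(a) allowed
(b) allowed
(c) allowed
(d) allowed
(e) allowed
(f) allowed
(g) allowed
(h) forbidden (parity, ΔS fail)
(i) allowed
Total allowed: 8 of 9.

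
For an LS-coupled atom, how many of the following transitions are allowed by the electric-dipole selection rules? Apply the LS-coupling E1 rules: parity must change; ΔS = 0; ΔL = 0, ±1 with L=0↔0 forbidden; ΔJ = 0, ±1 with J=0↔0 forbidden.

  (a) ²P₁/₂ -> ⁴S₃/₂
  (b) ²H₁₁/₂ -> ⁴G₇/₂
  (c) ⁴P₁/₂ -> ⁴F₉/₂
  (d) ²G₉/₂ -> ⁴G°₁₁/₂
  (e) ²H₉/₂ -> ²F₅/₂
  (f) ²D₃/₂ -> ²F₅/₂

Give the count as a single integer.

0

(a) forbidden (parity, ΔS fail)
(b) forbidden (parity, ΔS, ΔJ fail)
(c) forbidden (parity, ΔL, ΔJ fail)
(d) forbidden (ΔS fails)
(e) forbidden (parity, ΔL, ΔJ fail)
(f) forbidden (parity fails)
Total allowed: 0 of 6.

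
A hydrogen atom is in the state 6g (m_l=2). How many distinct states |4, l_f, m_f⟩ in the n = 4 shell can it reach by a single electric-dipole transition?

3

E1 requires Δl = ±1, so l_f ∈ {3, 5}; with 0 ≤ l_f ≤ n_f−1 = 3, the allowed l_f values are {3}.
For l_f = 3: m_f ∈ {m_i−1, m_i, m_i+1} ∩ [−3, 3] = {1, 2, 3} → 3 states.
Total: 3.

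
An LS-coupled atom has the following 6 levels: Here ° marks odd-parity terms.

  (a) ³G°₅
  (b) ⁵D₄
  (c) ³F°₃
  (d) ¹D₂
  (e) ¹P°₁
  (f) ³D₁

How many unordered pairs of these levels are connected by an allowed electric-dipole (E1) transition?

1

(a)–(b): forbidden (ΔS, ΔL).
(a)–(c): forbidden (parity, ΔJ).
(a)–(d): forbidden (ΔS, ΔL, ΔJ).
(a)–(e): forbidden (parity, ΔS, ΔL, ΔJ).
(a)–(f): forbidden (ΔL, ΔJ).
(b)–(c): forbidden (ΔS).
(b)–(d): forbidden (parity, ΔS, ΔJ).
(b)–(e): forbidden (ΔS, ΔJ).
(b)–(f): forbidden (parity, ΔS, ΔJ).
(c)–(d): forbidden (ΔS).
(c)–(e): forbidden (parity, ΔS, ΔL, ΔJ).
(c)–(f): forbidden (ΔJ).
(d)–(e): allowed.
(d)–(f): forbidden (parity, ΔS).
(e)–(f): forbidden (ΔS).
Allowed pairs: 1 of 15.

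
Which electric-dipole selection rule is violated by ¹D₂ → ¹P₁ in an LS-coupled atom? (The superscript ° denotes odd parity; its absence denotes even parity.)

ΔS = 0: S: 0 → 0 — passes.
Parity must change: even → even — fails.
ΔJ = 0, ±1 (not J=0↔0): J: 2 → 1, ΔJ = -1 — passes.
ΔL = 0, ±1 (not L=0↔0): L: 2 → 1, ΔL = -1 — passes.

parity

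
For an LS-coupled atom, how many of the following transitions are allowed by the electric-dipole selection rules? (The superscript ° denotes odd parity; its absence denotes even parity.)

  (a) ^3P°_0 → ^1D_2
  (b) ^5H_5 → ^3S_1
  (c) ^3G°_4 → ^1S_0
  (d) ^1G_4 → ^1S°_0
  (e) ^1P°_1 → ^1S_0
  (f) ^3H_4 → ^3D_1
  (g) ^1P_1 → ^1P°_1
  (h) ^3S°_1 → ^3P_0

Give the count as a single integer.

(a) forbidden (ΔS, ΔJ fail)
(b) forbidden (parity, ΔS, ΔL, ΔJ fail)
(c) forbidden (ΔS, ΔL, ΔJ fail)
(d) forbidden (ΔL, ΔJ fail)
(e) allowed
(f) forbidden (parity, ΔL, ΔJ fail)
(g) allowed
(h) allowed
Total allowed: 3 of 8.

3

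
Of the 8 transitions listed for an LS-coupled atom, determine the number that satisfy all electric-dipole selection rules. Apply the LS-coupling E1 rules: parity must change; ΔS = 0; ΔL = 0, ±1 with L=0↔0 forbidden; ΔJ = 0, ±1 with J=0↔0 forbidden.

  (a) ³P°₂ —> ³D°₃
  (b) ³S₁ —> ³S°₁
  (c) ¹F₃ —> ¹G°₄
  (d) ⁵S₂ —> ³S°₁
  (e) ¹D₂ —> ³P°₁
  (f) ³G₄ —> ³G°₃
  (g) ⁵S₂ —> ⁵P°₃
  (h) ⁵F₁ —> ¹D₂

(a) forbidden (parity fails)
(b) forbidden (ΔL fails)
(c) allowed
(d) forbidden (ΔS, ΔL fail)
(e) forbidden (ΔS fails)
(f) allowed
(g) allowed
(h) forbidden (parity, ΔS fail)
Total allowed: 3 of 8.

3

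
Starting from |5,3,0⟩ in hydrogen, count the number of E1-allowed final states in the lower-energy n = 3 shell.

E1 requires Δl = ±1, so l_f ∈ {2, 4}; with 0 ≤ l_f ≤ n_f−1 = 2, the allowed l_f values are {2}.
For l_f = 2: m_f ∈ {m_i−1, m_i, m_i+1} ∩ [−2, 2] = {-1, 0, 1} → 3 states.
Total: 3.

3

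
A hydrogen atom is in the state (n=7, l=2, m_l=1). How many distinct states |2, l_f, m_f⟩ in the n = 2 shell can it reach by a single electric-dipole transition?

2

E1 requires Δl = ±1, so l_f ∈ {1, 3}; with 0 ≤ l_f ≤ n_f−1 = 1, the allowed l_f values are {1}.
For l_f = 1: m_f ∈ {m_i−1, m_i, m_i+1} ∩ [−1, 1] = {0, 1} → 2 states.
Total: 2.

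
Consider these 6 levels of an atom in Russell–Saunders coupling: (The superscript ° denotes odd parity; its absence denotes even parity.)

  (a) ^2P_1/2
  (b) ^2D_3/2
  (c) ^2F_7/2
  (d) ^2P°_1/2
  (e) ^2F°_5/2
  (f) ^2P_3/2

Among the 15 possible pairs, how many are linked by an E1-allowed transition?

(a)–(b): forbidden (parity).
(a)–(c): forbidden (parity, ΔL, ΔJ).
(a)–(d): allowed.
(a)–(e): forbidden (ΔL, ΔJ).
(a)–(f): forbidden (parity).
(b)–(c): forbidden (parity, ΔJ).
(b)–(d): allowed.
(b)–(e): allowed.
(b)–(f): forbidden (parity).
(c)–(d): forbidden (ΔL, ΔJ).
(c)–(e): allowed.
(c)–(f): forbidden (parity, ΔL, ΔJ).
(d)–(e): forbidden (parity, ΔL, ΔJ).
(d)–(f): allowed.
(e)–(f): forbidden (ΔL).
Allowed pairs: 5 of 15.

5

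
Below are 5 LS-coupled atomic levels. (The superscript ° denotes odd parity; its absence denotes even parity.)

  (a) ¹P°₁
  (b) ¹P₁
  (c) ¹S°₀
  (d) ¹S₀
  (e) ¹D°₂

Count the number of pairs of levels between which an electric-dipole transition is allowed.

4

(a)–(b): allowed.
(a)–(c): forbidden (parity).
(a)–(d): allowed.
(a)–(e): forbidden (parity).
(b)–(c): allowed.
(b)–(d): forbidden (parity).
(b)–(e): allowed.
(c)–(d): forbidden (ΔL, ΔJ).
(c)–(e): forbidden (parity, ΔL, ΔJ).
(d)–(e): forbidden (ΔL, ΔJ).
Allowed pairs: 4 of 10.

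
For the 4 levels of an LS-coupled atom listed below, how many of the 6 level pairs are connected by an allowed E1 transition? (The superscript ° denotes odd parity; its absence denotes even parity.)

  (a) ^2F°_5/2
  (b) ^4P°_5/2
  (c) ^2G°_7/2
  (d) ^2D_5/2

(a)–(b): forbidden (parity, ΔS, ΔL).
(a)–(c): forbidden (parity).
(a)–(d): allowed.
(b)–(c): forbidden (parity, ΔS, ΔL).
(b)–(d): forbidden (ΔS).
(c)–(d): forbidden (ΔL).
Allowed pairs: 1 of 6.

1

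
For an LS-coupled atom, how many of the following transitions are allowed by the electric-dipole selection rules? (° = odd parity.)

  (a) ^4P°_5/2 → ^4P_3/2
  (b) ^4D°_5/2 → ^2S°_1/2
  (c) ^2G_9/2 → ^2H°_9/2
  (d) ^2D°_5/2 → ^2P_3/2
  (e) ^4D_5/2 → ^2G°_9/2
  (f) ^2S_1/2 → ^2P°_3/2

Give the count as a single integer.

4

(a) allowed
(b) forbidden (parity, ΔS, ΔL, ΔJ fail)
(c) allowed
(d) allowed
(e) forbidden (ΔS, ΔL, ΔJ fail)
(f) allowed
Total allowed: 4 of 6.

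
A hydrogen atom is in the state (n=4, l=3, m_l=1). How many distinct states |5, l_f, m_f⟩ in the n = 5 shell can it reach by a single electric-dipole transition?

6

E1 requires Δl = ±1, so l_f ∈ {2, 4}; with 0 ≤ l_f ≤ n_f−1 = 4, the allowed l_f values are {2, 4}.
For l_f = 2: m_f ∈ {m_i−1, m_i, m_i+1} ∩ [−2, 2] = {0, 1, 2} → 3 states.
For l_f = 4: m_f ∈ {m_i−1, m_i, m_i+1} ∩ [−4, 4] = {0, 1, 2} → 3 states.
Total: 6.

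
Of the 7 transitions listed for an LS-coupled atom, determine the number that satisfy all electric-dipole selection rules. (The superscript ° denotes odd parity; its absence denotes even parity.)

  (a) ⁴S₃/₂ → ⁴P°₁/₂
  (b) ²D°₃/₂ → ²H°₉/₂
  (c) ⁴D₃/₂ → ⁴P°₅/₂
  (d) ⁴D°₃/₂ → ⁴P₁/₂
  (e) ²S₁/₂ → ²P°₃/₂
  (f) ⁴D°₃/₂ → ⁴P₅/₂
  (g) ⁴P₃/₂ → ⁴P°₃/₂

6

(a) allowed
(b) forbidden (parity, ΔL, ΔJ fail)
(c) allowed
(d) allowed
(e) allowed
(f) allowed
(g) allowed
Total allowed: 6 of 7.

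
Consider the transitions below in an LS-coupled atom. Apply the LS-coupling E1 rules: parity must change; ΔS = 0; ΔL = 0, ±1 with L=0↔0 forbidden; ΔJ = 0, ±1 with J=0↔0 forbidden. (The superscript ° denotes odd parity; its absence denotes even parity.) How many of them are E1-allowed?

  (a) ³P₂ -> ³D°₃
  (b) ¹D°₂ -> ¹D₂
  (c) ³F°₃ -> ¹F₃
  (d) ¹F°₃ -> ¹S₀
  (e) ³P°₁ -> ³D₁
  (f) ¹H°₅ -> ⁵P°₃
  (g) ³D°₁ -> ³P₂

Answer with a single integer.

4

(a) allowed
(b) allowed
(c) forbidden (ΔS fails)
(d) forbidden (ΔL, ΔJ fail)
(e) allowed
(f) forbidden (parity, ΔS, ΔL, ΔJ fail)
(g) allowed
Total allowed: 4 of 7.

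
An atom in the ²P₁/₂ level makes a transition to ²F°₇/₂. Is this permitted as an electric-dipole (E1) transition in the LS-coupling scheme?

Reading off the term symbols: S 1/2→1/2, L 1→3, J 1/2→7/2, parity even→odd.
Parity must change: even → odd — passes.
ΔS = 0: S: 1/2 → 1/2 — passes.
ΔL = 0, ±1 (not L=0↔0): L: 1 → 3, ΔL = +2 — fails.
ΔJ = 0, ±1 (not J=0↔0): J: 1/2 → 7/2, ΔJ = +3 — fails.
Rule(s) violated: ΔL, ΔJ.

forbidden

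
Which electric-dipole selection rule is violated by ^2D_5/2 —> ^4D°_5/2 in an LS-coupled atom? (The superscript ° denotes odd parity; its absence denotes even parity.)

Initial level: S=1/2, L=2, J=5/2, parity even. Final level: S=3/2, L=2, J=5/2, parity odd.
Parity must change: even → odd — ✓.
ΔS = 0: S: 1/2 → 3/2 — ✗.
ΔL = 0, ±1 (not L=0↔0): L: 2 → 2, ΔL = +0 — ✓.
ΔJ = 0, ±1 (not J=0↔0): J: 5/2 → 5/2, ΔJ = +0 — ✓.

the ΔS = 0 rule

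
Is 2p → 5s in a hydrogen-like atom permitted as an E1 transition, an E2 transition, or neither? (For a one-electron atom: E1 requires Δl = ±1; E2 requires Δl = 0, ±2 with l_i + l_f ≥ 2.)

Δl = 0 − 1 = -1; l_i + l_f = 1.
E1 (Δl = ±1): satisfied.
E2 (Δl = 0,±2, l_i+l_f ≥ 2): not satisfied.

E1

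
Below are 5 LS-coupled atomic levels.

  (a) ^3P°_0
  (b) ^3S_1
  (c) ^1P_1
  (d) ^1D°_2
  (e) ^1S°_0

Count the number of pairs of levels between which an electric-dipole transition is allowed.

(a)–(b): allowed.
(a)–(c): forbidden (ΔS).
(a)–(d): forbidden (parity, ΔS, ΔJ).
(a)–(e): forbidden (parity, ΔS, ΔJ).
(b)–(c): forbidden (parity, ΔS).
(b)–(d): forbidden (ΔS, ΔL).
(b)–(e): forbidden (ΔS, ΔL).
(c)–(d): allowed.
(c)–(e): allowed.
(d)–(e): forbidden (parity, ΔL, ΔJ).
Allowed pairs: 3 of 10.

3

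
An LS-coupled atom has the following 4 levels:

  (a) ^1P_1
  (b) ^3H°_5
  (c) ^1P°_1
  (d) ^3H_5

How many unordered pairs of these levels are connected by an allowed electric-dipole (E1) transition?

2

(a)–(b): forbidden (ΔS, ΔL, ΔJ).
(a)–(c): allowed.
(a)–(d): forbidden (parity, ΔS, ΔL, ΔJ).
(b)–(c): forbidden (parity, ΔS, ΔL, ΔJ).
(b)–(d): allowed.
(c)–(d): forbidden (ΔS, ΔL, ΔJ).
Allowed pairs: 2 of 6.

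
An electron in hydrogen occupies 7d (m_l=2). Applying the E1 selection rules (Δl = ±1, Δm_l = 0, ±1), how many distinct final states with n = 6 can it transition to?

E1 requires Δl = ±1, so l_f ∈ {1, 3}; with 0 ≤ l_f ≤ n_f−1 = 5, the allowed l_f values are {1, 3}.
For l_f = 1: m_f ∈ {m_i−1, m_i, m_i+1} ∩ [−1, 1] = {1} → 1 state.
For l_f = 3: m_f ∈ {m_i−1, m_i, m_i+1} ∩ [−3, 3] = {1, 2, 3} → 3 states.
Total: 4.

4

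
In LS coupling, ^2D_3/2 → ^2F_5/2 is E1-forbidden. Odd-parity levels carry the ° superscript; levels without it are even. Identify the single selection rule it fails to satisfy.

parity

Reading off the term symbols: S 1/2→1/2, L 2→3, J 3/2→5/2, parity even→even.
Parity must change: even → even — violated.
ΔS = 0: S: 1/2 → 1/2 — satisfied.
ΔL = 0, ±1 (not L=0↔0): L: 2 → 3, ΔL = +1 — satisfied.
ΔJ = 0, ±1 (not J=0↔0): J: 3/2 → 5/2, ΔJ = +1 — satisfied.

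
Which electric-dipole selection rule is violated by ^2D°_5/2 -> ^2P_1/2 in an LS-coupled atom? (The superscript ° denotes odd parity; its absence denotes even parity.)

ΔL = 0, ±1 (not L=0↔0): L: 2 → 1, ΔL = -1 — passes.
ΔS = 0: S: 1/2 → 1/2 — passes.
ΔJ = 0, ±1 (not J=0↔0): J: 5/2 → 1/2, ΔJ = -2 — fails.
Parity must change: odd → even — passes.

the ΔJ = 0, ±1 rule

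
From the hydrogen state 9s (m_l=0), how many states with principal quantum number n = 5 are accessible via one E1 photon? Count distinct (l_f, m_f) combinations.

E1 requires Δl = ±1, so l_f ∈ {-1, 1}; with 0 ≤ l_f ≤ n_f−1 = 4, the allowed l_f values are {1}.
For l_f = 1: m_f ∈ {m_i−1, m_i, m_i+1} ∩ [−1, 1] = {-1, 0, 1} → 3 states.
Total: 3.

3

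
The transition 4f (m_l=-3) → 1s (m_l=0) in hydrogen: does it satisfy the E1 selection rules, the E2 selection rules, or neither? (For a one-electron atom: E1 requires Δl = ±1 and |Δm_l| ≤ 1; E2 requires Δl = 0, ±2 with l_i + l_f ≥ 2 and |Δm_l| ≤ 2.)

neither

Δl = 0 − 3 = -3; l_i + l_f = 3.
Δm_l = +3.
E1 (Δl = ±1, |Δm_l| ≤ 1): not satisfied.
E2 (Δl = 0,±2, l_i+l_f ≥ 2, |Δm_l| ≤ 2): not satisfied.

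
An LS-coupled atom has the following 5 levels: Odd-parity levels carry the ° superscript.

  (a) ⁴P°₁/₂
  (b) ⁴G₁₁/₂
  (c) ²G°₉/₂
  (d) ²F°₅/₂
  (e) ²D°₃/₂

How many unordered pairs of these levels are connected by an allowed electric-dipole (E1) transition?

0

(a)–(b): forbidden (ΔL, ΔJ).
(a)–(c): forbidden (parity, ΔS, ΔL, ΔJ).
(a)–(d): forbidden (parity, ΔS, ΔL, ΔJ).
(a)–(e): forbidden (parity, ΔS).
(b)–(c): forbidden (ΔS).
(b)–(d): forbidden (ΔS, ΔJ).
(b)–(e): forbidden (ΔS, ΔL, ΔJ).
(c)–(d): forbidden (parity, ΔJ).
(c)–(e): forbidden (parity, ΔL, ΔJ).
(d)–(e): forbidden (parity).
Allowed pairs: 0 of 10.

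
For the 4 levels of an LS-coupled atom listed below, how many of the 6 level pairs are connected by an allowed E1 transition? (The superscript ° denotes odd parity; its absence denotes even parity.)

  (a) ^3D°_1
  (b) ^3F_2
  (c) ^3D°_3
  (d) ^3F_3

(a)–(b): allowed.
(a)–(c): forbidden (parity, ΔJ).
(a)–(d): forbidden (ΔJ).
(b)–(c): allowed.
(b)–(d): forbidden (parity).
(c)–(d): allowed.
Allowed pairs: 3 of 6.

3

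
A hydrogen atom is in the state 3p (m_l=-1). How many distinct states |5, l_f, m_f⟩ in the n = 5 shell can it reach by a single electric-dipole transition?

E1 requires Δl = ±1, so l_f ∈ {0, 2}; with 0 ≤ l_f ≤ n_f−1 = 4, the allowed l_f values are {0, 2}.
For l_f = 0: m_f ∈ {m_i−1, m_i, m_i+1} ∩ [−0, 0] = {0} → 1 state.
For l_f = 2: m_f ∈ {m_i−1, m_i, m_i+1} ∩ [−2, 2] = {-2, -1, 0} → 3 states.
Total: 4.

4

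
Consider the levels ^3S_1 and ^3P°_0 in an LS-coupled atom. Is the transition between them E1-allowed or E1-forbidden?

allowed

Reading off the term symbols: S 1→1, L 0→1, J 1→0, parity even→odd.
Parity must change: even → odd — ✓.
ΔS = 0: S: 1 → 1 — ✓.
ΔL = 0, ±1 (not L=0↔0): L: 0 → 1, ΔL = +1 — ✓.
ΔJ = 0, ±1 (not J=0↔0): J: 1 → 0, ΔJ = -1 — ✓.
All four E1 rules are satisfied.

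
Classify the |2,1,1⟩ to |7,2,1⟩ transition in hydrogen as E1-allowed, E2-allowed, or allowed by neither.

E1

Δl = 2 − 1 = +1; l_i + l_f = 3.
Δm_l = +0.
E1 (Δl = ±1, |Δm_l| ≤ 1): satisfied.
E2 (Δl = 0,±2, l_i+l_f ≥ 2, |Δm_l| ≤ 2): not satisfied.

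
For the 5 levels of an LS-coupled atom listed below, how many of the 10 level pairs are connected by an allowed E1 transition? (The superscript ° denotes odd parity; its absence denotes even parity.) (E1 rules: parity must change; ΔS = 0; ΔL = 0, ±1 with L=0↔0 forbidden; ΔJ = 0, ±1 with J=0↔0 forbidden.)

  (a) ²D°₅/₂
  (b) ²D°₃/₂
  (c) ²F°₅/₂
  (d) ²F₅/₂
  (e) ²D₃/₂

(a)–(b): forbidden (parity).
(a)–(c): forbidden (parity).
(a)–(d): allowed.
(a)–(e): allowed.
(b)–(c): forbidden (parity).
(b)–(d): allowed.
(b)–(e): allowed.
(c)–(d): allowed.
(c)–(e): allowed.
(d)–(e): forbidden (parity).
Allowed pairs: 6 of 10.

6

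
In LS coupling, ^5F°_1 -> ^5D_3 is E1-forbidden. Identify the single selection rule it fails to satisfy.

the ΔJ = 0, ±1 rule

Reading off the term symbols: S 2→2, L 3→2, J 1→3, parity odd→even.
ΔS = 0: S: 2 → 2 — ok.
ΔJ = 0, ±1 (not J=0↔0): J: 1 → 3, ΔJ = +2 — fails.
ΔL = 0, ±1 (not L=0↔0): L: 3 → 2, ΔL = -1 — ok.
Parity must change: odd → even — ok.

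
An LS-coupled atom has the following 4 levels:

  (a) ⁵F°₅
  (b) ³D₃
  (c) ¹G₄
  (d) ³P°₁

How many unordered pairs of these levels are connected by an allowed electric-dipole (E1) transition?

0

(a)–(b): forbidden (ΔS, ΔJ).
(a)–(c): forbidden (ΔS).
(a)–(d): forbidden (parity, ΔS, ΔL, ΔJ).
(b)–(c): forbidden (parity, ΔS, ΔL).
(b)–(d): forbidden (ΔJ).
(c)–(d): forbidden (ΔS, ΔL, ΔJ).
Allowed pairs: 0 of 6.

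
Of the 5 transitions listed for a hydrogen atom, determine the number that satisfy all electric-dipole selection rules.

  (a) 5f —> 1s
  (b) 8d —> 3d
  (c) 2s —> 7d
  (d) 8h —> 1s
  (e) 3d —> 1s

(a) forbidden — Δl = -3 (E1 requires Δl = ±1)
(b) forbidden — Δl = +0 (E1 requires Δl = ±1)
(c) forbidden — Δl = +2 (E1 requires Δl = ±1)
(d) forbidden — Δl = -5 (E1 requires Δl = ±1)
(e) forbidden — Δl = -2 (E1 requires Δl = ±1)
Total allowed: 0 of 5.

0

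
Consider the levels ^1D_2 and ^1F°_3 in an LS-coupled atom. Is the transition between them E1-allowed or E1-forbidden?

Parity must change: even → odd — passes.
ΔS = 0: S: 0 → 0 — passes.
ΔL = 0, ±1 (not L=0↔0): L: 2 → 3, ΔL = +1 — passes.
ΔJ = 0, ±1 (not J=0↔0): J: 2 → 3, ΔJ = +1 — passes.
All four E1 rules are satisfied.

allowed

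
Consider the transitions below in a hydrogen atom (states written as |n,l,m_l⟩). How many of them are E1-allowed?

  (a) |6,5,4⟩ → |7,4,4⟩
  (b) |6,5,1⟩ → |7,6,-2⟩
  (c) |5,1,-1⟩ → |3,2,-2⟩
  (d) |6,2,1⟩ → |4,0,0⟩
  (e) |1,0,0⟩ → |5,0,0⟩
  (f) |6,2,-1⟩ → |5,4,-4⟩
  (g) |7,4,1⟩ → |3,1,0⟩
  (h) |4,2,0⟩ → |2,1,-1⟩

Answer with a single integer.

(a) allowed
(b) forbidden — Δm_l = -3 (E1 requires Δm_l = 0, ±1)
(c) allowed
(d) forbidden — Δl = -2 (E1 requires Δl = ±1)
(e) forbidden — Δl = +0 (E1 requires Δl = ±1)
(f) forbidden — Δl = +2 (E1 requires Δl = ±1); Δm_l = -3 (E1 requires Δm_l = 0, ±1)
(g) forbidden — Δl = -3 (E1 requires Δl = ±1)
(h) allowed
Total allowed: 3 of 8.

3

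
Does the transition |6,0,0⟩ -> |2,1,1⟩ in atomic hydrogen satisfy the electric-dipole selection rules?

allowed

Initial l = 0, final l = 1, so Δl = +1. E1 requires Δl = ±1: ✓.
m_l: 0 → 1 (Δm_l = +1). |Δm_l| ≤ 1 ✓.
All E1 selection rules are satisfied.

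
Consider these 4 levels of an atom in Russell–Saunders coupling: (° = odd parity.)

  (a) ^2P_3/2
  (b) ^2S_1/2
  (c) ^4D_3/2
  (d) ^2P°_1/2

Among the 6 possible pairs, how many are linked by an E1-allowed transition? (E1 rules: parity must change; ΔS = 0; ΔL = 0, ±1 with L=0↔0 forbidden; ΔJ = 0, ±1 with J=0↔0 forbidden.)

2

(a)–(b): forbidden (parity).
(a)–(c): forbidden (parity, ΔS).
(a)–(d): allowed.
(b)–(c): forbidden (parity, ΔS, ΔL).
(b)–(d): allowed.
(c)–(d): forbidden (ΔS).
Allowed pairs: 2 of 6.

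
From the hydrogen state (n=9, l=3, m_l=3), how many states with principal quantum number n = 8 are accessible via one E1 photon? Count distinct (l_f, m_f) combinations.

E1 requires Δl = ±1, so l_f ∈ {2, 4}; with 0 ≤ l_f ≤ n_f−1 = 7, the allowed l_f values are {2, 4}.
For l_f = 2: m_f ∈ {m_i−1, m_i, m_i+1} ∩ [−2, 2] = {2} → 1 state.
For l_f = 4: m_f ∈ {m_i−1, m_i, m_i+1} ∩ [−4, 4] = {2, 3, 4} → 3 states.
Total: 4.

4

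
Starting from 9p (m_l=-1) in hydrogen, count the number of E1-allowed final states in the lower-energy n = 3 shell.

4

E1 requires Δl = ±1, so l_f ∈ {0, 2}; with 0 ≤ l_f ≤ n_f−1 = 2, the allowed l_f values are {0, 2}.
For l_f = 0: m_f ∈ {m_i−1, m_i, m_i+1} ∩ [−0, 0] = {0} → 1 state.
For l_f = 2: m_f ∈ {m_i−1, m_i, m_i+1} ∩ [−2, 2] = {-2, -1, 0} → 3 states.
Total: 4.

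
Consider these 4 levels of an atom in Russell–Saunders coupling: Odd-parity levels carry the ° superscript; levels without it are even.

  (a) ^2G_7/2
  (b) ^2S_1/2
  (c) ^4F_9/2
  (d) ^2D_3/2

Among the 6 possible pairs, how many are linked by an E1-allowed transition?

0

(a)–(b): forbidden (parity, ΔL, ΔJ).
(a)–(c): forbidden (parity, ΔS).
(a)–(d): forbidden (parity, ΔL, ΔJ).
(b)–(c): forbidden (parity, ΔS, ΔL, ΔJ).
(b)–(d): forbidden (parity, ΔL).
(c)–(d): forbidden (parity, ΔS, ΔJ).
Allowed pairs: 0 of 6.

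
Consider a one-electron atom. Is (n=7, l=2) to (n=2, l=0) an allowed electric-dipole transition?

forbidden

l: 2 → 0 (Δl = -2). Δl = ±1 fails.
The transition is electric-dipole forbidden.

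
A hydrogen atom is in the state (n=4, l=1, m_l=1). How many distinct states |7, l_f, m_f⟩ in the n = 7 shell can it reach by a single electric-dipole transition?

E1 requires Δl = ±1, so l_f ∈ {0, 2}; with 0 ≤ l_f ≤ n_f−1 = 6, the allowed l_f values are {0, 2}.
For l_f = 0: m_f ∈ {m_i−1, m_i, m_i+1} ∩ [−0, 0] = {0} → 1 state.
For l_f = 2: m_f ∈ {m_i−1, m_i, m_i+1} ∩ [−2, 2] = {0, 1, 2} → 3 states.
Total: 4.

4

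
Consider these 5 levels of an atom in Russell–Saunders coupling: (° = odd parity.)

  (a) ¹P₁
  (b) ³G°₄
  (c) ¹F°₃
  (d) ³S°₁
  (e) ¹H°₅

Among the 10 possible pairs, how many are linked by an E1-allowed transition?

0

(a)–(b): forbidden (ΔS, ΔL, ΔJ).
(a)–(c): forbidden (ΔL, ΔJ).
(a)–(d): forbidden (ΔS).
(a)–(e): forbidden (ΔL, ΔJ).
(b)–(c): forbidden (parity, ΔS).
(b)–(d): forbidden (parity, ΔL, ΔJ).
(b)–(e): forbidden (parity, ΔS).
(c)–(d): forbidden (parity, ΔS, ΔL, ΔJ).
(c)–(e): forbidden (parity, ΔL, ΔJ).
(d)–(e): forbidden (parity, ΔS, ΔL, ΔJ).
Allowed pairs: 0 of 10.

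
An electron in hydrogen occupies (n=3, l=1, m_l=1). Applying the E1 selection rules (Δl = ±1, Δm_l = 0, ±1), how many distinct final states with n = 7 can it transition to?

4

E1 requires Δl = ±1, so l_f ∈ {0, 2}; with 0 ≤ l_f ≤ n_f−1 = 6, the allowed l_f values are {0, 2}.
For l_f = 0: m_f ∈ {m_i−1, m_i, m_i+1} ∩ [−0, 0] = {0} → 1 state.
For l_f = 2: m_f ∈ {m_i−1, m_i, m_i+1} ∩ [−2, 2] = {0, 1, 2} → 3 states.
Total: 4.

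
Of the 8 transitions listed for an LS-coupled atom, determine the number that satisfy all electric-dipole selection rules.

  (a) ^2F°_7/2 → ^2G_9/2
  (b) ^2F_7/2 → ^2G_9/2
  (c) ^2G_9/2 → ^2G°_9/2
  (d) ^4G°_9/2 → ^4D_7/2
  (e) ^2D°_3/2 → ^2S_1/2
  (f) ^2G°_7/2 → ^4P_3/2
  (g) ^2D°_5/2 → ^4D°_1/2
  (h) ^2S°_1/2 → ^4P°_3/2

2

(a) allowed
(b) forbidden (parity fails)
(c) allowed
(d) forbidden (ΔL fails)
(e) forbidden (ΔL fails)
(f) forbidden (ΔS, ΔL, ΔJ fail)
(g) forbidden (parity, ΔS, ΔJ fail)
(h) forbidden (parity, ΔS fail)
Total allowed: 2 of 8.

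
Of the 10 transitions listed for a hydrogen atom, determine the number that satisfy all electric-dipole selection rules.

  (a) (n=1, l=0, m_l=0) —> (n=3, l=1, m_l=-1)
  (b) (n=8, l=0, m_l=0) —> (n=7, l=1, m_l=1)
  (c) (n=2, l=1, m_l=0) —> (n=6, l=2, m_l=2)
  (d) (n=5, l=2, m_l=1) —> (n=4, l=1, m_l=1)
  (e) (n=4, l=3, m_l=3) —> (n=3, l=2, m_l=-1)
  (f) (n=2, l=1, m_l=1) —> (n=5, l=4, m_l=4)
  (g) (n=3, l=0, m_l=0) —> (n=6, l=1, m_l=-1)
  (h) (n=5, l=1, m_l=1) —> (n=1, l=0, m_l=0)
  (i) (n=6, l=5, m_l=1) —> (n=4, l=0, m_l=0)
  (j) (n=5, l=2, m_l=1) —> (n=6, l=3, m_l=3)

(a) allowed
(b) allowed
(c) forbidden — Δm_l = +2 (E1 requires Δm_l = 0, ±1)
(d) allowed
(e) forbidden — Δm_l = -4 (E1 requires Δm_l = 0, ±1)
(f) forbidden — Δl = +3 (E1 requires Δl = ±1); Δm_l = +3 (E1 requires Δm_l = 0, ±1)
(g) allowed
(h) allowed
(i) forbidden — Δl = -5 (E1 requires Δl = ±1)
(j) forbidden — Δm_l = +2 (E1 requires Δm_l = 0, ±1)
Total allowed: 5 of 10.

5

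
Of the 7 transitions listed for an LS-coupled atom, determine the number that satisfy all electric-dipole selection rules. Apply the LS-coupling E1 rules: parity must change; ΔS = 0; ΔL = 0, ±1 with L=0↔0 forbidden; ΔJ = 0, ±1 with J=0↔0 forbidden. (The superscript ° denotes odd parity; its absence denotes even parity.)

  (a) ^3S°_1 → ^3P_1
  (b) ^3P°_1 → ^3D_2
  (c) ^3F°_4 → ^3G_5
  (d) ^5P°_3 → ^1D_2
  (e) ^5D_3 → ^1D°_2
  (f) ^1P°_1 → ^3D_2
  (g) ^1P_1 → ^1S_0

(a) allowed
(b) allowed
(c) allowed
(d) forbidden (ΔS fails)
(e) forbidden (ΔS fails)
(f) forbidden (ΔS fails)
(g) forbidden (parity fails)
Total allowed: 3 of 7.

3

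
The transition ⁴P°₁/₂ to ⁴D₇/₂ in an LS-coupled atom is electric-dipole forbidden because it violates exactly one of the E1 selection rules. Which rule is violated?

the ΔJ = 0, ±1 rule

Reading off the term symbols: S 3/2→3/2, L 1→2, J 1/2→7/2, parity odd→even.
Parity must change: odd → even — ✓.
ΔS = 0: S: 3/2 → 3/2 — ✓.
ΔL = 0, ±1 (not L=0↔0): L: 1 → 2, ΔL = +1 — ✓.
ΔJ = 0, ±1 (not J=0↔0): J: 1/2 → 7/2, ΔJ = +3 — ✗.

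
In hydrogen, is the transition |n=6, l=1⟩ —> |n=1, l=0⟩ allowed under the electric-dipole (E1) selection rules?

allowed

l: 1 → 0 (Δl = -1). Δl = ±1 satisfied.
All E1 selection rules are satisfied.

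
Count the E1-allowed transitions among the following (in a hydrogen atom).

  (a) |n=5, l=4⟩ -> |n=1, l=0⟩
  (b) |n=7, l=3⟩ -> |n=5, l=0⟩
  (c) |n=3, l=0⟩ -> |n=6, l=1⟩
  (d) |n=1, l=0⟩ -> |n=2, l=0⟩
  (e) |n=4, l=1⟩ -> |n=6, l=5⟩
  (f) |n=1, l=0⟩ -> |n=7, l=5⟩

(a) forbidden — Δl = -4 (E1 requires Δl = ±1)
(b) forbidden — Δl = -3 (E1 requires Δl = ±1)
(c) allowed
(d) forbidden — Δl = +0 (E1 requires Δl = ±1)
(e) forbidden — Δl = +4 (E1 requires Δl = ±1)
(f) forbidden — Δl = +5 (E1 requires Δl = ±1)
Total allowed: 1 of 6.

1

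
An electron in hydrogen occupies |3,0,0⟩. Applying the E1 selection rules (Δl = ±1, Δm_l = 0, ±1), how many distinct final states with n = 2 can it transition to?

3

E1 requires Δl = ±1, so l_f ∈ {-1, 1}; with 0 ≤ l_f ≤ n_f−1 = 1, the allowed l_f values are {1}.
For l_f = 1: m_f ∈ {m_i−1, m_i, m_i+1} ∩ [−1, 1] = {-1, 0, 1} → 3 states.
Total: 3.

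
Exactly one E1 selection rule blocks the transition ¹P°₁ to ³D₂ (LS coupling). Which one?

the ΔS = 0 rule

Parity must change: odd → even — ✓.
ΔS = 0: S: 0 → 1 — ✗.
ΔL = 0, ±1 (not L=0↔0): L: 1 → 2, ΔL = +1 — ✓.
ΔJ = 0, ±1 (not J=0↔0): J: 1 → 2, ΔJ = +1 — ✓.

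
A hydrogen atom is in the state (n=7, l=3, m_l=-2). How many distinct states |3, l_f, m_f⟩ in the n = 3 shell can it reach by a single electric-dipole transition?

E1 requires Δl = ±1, so l_f ∈ {2, 4}; with 0 ≤ l_f ≤ n_f−1 = 2, the allowed l_f values are {2}.
For l_f = 2: m_f ∈ {m_i−1, m_i, m_i+1} ∩ [−2, 2] = {-2, -1} → 2 states.
Total: 2.

2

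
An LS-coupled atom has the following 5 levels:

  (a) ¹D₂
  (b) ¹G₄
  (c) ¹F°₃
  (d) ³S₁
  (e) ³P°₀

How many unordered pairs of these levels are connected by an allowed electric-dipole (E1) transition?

3

(a)–(b): forbidden (parity, ΔL, ΔJ).
(a)–(c): allowed.
(a)–(d): forbidden (parity, ΔS, ΔL).
(a)–(e): forbidden (ΔS, ΔJ).
(b)–(c): allowed.
(b)–(d): forbidden (parity, ΔS, ΔL, ΔJ).
(b)–(e): forbidden (ΔS, ΔL, ΔJ).
(c)–(d): forbidden (ΔS, ΔL, ΔJ).
(c)–(e): forbidden (parity, ΔS, ΔL, ΔJ).
(d)–(e): allowed.
Allowed pairs: 3 of 10.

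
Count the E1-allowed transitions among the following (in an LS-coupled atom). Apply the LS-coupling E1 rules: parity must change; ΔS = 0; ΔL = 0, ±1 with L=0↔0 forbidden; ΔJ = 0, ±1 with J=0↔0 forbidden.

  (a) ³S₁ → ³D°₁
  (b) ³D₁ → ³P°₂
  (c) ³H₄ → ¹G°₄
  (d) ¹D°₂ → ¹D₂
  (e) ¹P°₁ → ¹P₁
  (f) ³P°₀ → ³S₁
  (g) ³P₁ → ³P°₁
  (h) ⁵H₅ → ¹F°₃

5

(a) forbidden (ΔL fails)
(b) allowed
(c) forbidden (ΔS fails)
(d) allowed
(e) allowed
(f) allowed
(g) allowed
(h) forbidden (ΔS, ΔL, ΔJ fail)
Total allowed: 5 of 8.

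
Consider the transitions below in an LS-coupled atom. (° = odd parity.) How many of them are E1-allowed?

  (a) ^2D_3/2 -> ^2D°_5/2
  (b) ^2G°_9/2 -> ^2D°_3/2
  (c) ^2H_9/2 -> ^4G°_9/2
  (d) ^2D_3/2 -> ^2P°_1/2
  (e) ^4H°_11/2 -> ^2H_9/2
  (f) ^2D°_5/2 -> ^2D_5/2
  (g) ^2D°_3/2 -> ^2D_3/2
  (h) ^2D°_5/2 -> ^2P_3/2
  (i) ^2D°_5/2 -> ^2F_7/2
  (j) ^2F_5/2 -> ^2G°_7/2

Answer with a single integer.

(a) allowed
(b) forbidden (parity, ΔL, ΔJ fail)
(c) forbidden (ΔS fails)
(d) allowed
(e) forbidden (ΔS fails)
(f) allowed
(g) allowed
(h) allowed
(i) allowed
(j) allowed
Total allowed: 7 of 10.

7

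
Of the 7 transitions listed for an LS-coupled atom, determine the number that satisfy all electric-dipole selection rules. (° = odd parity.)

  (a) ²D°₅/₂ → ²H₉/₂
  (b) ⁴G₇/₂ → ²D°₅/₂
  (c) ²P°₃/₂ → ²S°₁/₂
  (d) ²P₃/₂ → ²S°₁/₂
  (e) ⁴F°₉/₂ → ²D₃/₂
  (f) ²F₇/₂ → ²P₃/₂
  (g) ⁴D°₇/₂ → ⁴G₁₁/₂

1

(a) forbidden (ΔL, ΔJ fail)
(b) forbidden (ΔS, ΔL fail)
(c) forbidden (parity fails)
(d) allowed
(e) forbidden (ΔS, ΔJ fail)
(f) forbidden (parity, ΔL, ΔJ fail)
(g) forbidden (ΔL, ΔJ fail)
Total allowed: 1 of 7.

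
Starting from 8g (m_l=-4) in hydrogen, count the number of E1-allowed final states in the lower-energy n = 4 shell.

1

E1 requires Δl = ±1, so l_f ∈ {3, 5}; with 0 ≤ l_f ≤ n_f−1 = 3, the allowed l_f values are {3}.
For l_f = 3: m_f ∈ {m_i−1, m_i, m_i+1} ∩ [−3, 3] = {-3} → 1 state.
Total: 1.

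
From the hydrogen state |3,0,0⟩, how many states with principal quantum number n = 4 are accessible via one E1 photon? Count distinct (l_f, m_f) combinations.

E1 requires Δl = ±1, so l_f ∈ {-1, 1}; with 0 ≤ l_f ≤ n_f−1 = 3, the allowed l_f values are {1}.
For l_f = 1: m_f ∈ {m_i−1, m_i, m_i+1} ∩ [−1, 1] = {-1, 0, 1} → 3 states.
Total: 3.

3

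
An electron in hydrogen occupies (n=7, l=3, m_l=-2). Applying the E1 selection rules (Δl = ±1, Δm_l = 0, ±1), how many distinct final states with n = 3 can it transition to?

2

E1 requires Δl = ±1, so l_f ∈ {2, 4}; with 0 ≤ l_f ≤ n_f−1 = 2, the allowed l_f values are {2}.
For l_f = 2: m_f ∈ {m_i−1, m_i, m_i+1} ∩ [−2, 2] = {-2, -1} → 2 states.
Total: 2.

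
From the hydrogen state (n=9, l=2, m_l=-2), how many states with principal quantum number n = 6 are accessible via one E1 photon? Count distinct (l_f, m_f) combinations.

E1 requires Δl = ±1, so l_f ∈ {1, 3}; with 0 ≤ l_f ≤ n_f−1 = 5, the allowed l_f values are {1, 3}.
For l_f = 1: m_f ∈ {m_i−1, m_i, m_i+1} ∩ [−1, 1] = {-1} → 1 state.
For l_f = 3: m_f ∈ {m_i−1, m_i, m_i+1} ∩ [−3, 3] = {-3, -2, -1} → 3 states.
Total: 4.

4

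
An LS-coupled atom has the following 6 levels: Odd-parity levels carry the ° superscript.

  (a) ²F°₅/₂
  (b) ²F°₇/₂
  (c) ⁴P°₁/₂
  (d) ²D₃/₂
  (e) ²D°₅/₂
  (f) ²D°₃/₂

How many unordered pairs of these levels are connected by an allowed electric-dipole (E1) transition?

3

(a)–(b): forbidden (parity).
(a)–(c): forbidden (parity, ΔS, ΔL, ΔJ).
(a)–(d): allowed.
(a)–(e): forbidden (parity).
(a)–(f): forbidden (parity).
(b)–(c): forbidden (parity, ΔS, ΔL, ΔJ).
(b)–(d): forbidden (ΔJ).
(b)–(e): forbidden (parity).
(b)–(f): forbidden (parity, ΔJ).
(c)–(d): forbidden (ΔS).
(c)–(e): forbidden (parity, ΔS, ΔJ).
(c)–(f): forbidden (parity, ΔS).
(d)–(e): allowed.
(d)–(f): allowed.
(e)–(f): forbidden (parity).
Allowed pairs: 3 of 15.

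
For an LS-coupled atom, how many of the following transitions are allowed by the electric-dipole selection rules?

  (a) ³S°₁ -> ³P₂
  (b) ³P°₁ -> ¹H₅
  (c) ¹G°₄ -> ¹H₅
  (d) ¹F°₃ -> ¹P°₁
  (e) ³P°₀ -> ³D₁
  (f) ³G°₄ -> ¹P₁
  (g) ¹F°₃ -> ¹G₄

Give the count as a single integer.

4

(a) allowed
(b) forbidden (ΔS, ΔL, ΔJ fail)
(c) allowed
(d) forbidden (parity, ΔL, ΔJ fail)
(e) allowed
(f) forbidden (ΔS, ΔL, ΔJ fail)
(g) allowed
Total allowed: 4 of 7.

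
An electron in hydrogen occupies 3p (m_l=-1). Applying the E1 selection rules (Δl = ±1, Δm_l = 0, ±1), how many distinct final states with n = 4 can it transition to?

E1 requires Δl = ±1, so l_f ∈ {0, 2}; with 0 ≤ l_f ≤ n_f−1 = 3, the allowed l_f values are {0, 2}.
For l_f = 0: m_f ∈ {m_i−1, m_i, m_i+1} ∩ [−0, 0] = {0} → 1 state.
For l_f = 2: m_f ∈ {m_i−1, m_i, m_i+1} ∩ [−2, 2] = {-2, -1, 0} → 3 states.
Total: 4.

4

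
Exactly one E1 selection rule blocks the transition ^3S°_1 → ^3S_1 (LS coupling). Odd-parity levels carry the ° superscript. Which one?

Parity must change: odd → even — ok.
ΔS = 0: S: 1 → 1 — ok.
ΔL = 0, ±1 (not L=0↔0): L: 0 → 0, ΔL = +0 — fails.
ΔJ = 0, ±1 (not J=0↔0): J: 1 → 1, ΔJ = +0 — ok.

the L=0 ↔ L=0 exclusion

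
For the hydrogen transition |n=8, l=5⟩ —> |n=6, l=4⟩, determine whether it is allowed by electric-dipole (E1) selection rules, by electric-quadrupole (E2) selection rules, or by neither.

E1

Δl = 4 − 5 = -1; l_i + l_f = 9.
E1 (Δl = ±1): satisfied.
E2 (Δl = 0,±2, l_i+l_f ≥ 2): not satisfied.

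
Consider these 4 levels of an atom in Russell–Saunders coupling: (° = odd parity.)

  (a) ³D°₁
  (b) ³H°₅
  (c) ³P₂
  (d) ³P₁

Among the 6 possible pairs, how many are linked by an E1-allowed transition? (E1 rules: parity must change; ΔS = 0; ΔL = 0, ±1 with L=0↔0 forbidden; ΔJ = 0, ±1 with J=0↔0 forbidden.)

2

(a)–(b): forbidden (parity, ΔL, ΔJ).
(a)–(c): allowed.
(a)–(d): allowed.
(b)–(c): forbidden (ΔL, ΔJ).
(b)–(d): forbidden (ΔL, ΔJ).
(c)–(d): forbidden (parity).
Allowed pairs: 2 of 6.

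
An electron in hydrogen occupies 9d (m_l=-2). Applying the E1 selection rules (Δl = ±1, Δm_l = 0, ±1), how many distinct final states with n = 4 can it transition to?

4

E1 requires Δl = ±1, so l_f ∈ {1, 3}; with 0 ≤ l_f ≤ n_f−1 = 3, the allowed l_f values are {1, 3}.
For l_f = 1: m_f ∈ {m_i−1, m_i, m_i+1} ∩ [−1, 1] = {-1} → 1 state.
For l_f = 3: m_f ∈ {m_i−1, m_i, m_i+1} ∩ [−3, 3] = {-3, -2, -1} → 3 states.
Total: 4.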